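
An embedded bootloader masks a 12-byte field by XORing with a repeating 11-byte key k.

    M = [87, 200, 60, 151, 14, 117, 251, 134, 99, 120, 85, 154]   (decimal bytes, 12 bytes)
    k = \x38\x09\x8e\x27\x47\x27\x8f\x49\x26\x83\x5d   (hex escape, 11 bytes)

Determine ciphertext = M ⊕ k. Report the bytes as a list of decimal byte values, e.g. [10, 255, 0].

[111, 193, 178, 176, 73, 82, 116, 207, 69, 251, 8, 162]

The 11-byte key repeats, so the effective keystream is 38 09 8e 27 47 27 8f 49 26 83 5d 38.
byte 0: 01010111 xor 00111000 = 01101111
byte 1: 11001000 xor 00001001 = 11000001
byte 2: 00111100 xor 10001110 = 10110010
byte 3: 10010111 xor 00100111 = 10110000
byte 4: 00001110 xor 01000111 = 01001001
byte 5: 01110101 xor 00100111 = 01010010
byte 6: 11111011 xor 10001111 = 01110100
byte 7: 10000110 xor 01001001 = 11001111
byte 8: 01100011 xor 00100110 = 01000101
byte 9: 01111000 xor 10000011 = 11111011
byte 10: 01010101 xor 01011101 = 00001000
byte 11: 10011010 xor 00111000 = 10100010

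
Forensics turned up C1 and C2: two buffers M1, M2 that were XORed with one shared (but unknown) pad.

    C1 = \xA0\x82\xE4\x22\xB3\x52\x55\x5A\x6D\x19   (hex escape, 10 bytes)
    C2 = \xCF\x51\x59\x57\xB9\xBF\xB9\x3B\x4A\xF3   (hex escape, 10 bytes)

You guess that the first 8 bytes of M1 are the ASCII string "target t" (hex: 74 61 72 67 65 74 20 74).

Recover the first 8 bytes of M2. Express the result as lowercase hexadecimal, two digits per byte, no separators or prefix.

1bb2cf126f99cc15

First, C1 ⊕ C2 = (M1 ⊕ K) ⊕ (M2 ⊕ K) = M1 ⊕ M2, so the key drops out. Then M2 = (M1 ⊕ M2) ⊕ M1 over the first 8 bytes.
byte 0: (a0 ^ cf) ^ 74 = 6f ^ 74 = 1b
byte 1: (82 ^ 51) ^ 61 = d3 ^ 61 = b2
byte 2: (e4 ^ 59) ^ 72 = bd ^ 72 = cf
byte 3: (22 ^ 57) ^ 67 = 75 ^ 67 = 12
byte 4: (b3 ^ b9) ^ 65 = 0a ^ 65 = 6f
byte 5: (52 ^ bf) ^ 74 = ed ^ 74 = 99
byte 6: (55 ^ b9) ^ 20 = ec ^ 20 = cc
byte 7: (5a ^ 3b) ^ 74 = 61 ^ 74 = 15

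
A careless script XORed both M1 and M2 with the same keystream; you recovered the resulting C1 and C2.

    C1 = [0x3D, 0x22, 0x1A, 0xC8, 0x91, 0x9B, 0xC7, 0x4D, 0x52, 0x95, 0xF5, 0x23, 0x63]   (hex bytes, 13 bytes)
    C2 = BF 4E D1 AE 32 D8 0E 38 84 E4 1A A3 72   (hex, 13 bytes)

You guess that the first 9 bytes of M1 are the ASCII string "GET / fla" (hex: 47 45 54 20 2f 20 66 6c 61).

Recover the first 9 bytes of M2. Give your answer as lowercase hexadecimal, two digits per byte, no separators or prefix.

First, C1 ⊕ C2 = (M1 ⊕ K) ⊕ (M2 ⊕ K) = M1 ⊕ M2, so the key drops out. Then M2 = (M1 ⊕ M2) ⊕ M1 over the first 9 bytes.
byte 0: (3d xor bf) xor 47 = 82 xor 47 = c5
byte 1: (22 xor 4e) xor 45 = 6c xor 45 = 29
byte 2: (1a xor d1) xor 54 = cb xor 54 = 9f
byte 3: (c8 xor ae) xor 20 = 66 xor 20 = 46
byte 4: (91 xor 32) xor 2f = a3 xor 2f = 8c
byte 5: (9b xor d8) xor 20 = 43 xor 20 = 63
byte 6: (c7 xor 0e) xor 66 = c9 xor 66 = af
byte 7: (4d xor 38) xor 6c = 75 xor 6c = 19
byte 8: (52 xor 84) xor 61 = d6 xor 61 = b7

c5299f468c63af19b7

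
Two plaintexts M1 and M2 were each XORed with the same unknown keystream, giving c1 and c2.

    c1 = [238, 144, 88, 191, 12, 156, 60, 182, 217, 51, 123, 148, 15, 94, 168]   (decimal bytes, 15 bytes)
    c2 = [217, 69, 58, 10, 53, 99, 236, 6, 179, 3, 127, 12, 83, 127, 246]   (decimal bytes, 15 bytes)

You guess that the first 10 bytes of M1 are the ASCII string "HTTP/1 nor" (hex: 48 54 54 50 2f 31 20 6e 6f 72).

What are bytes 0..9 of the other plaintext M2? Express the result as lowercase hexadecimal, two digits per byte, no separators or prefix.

7f8136e516cef0de0542

First, c1 ⊕ c2 = (M1 ⊕ K) ⊕ (M2 ⊕ K) = M1 ⊕ M2, so the key drops out. Then M2 = (M1 ⊕ M2) ⊕ M1 over the first 10 bytes.
byte 0: (ee ⊕ d9) ⊕ 48 = 37 ⊕ 48 = 7f
byte 1: (90 ⊕ 45) ⊕ 54 = d5 ⊕ 54 = 81
byte 2: (58 ⊕ 3a) ⊕ 54 = 62 ⊕ 54 = 36
byte 3: (bf ⊕ 0a) ⊕ 50 = b5 ⊕ 50 = e5
byte 4: (0c ⊕ 35) ⊕ 2f = 39 ⊕ 2f = 16
byte 5: (9c ⊕ 63) ⊕ 31 = ff ⊕ 31 = ce
byte 6: (3c ⊕ ec) ⊕ 20 = d0 ⊕ 20 = f0
byte 7: (b6 ⊕ 06) ⊕ 6e = b0 ⊕ 6e = de
byte 8: (d9 ⊕ b3) ⊕ 6f = 6a ⊕ 6f = 05
byte 9: (33 ⊕ 03) ⊕ 72 = 30 ⊕ 72 = 42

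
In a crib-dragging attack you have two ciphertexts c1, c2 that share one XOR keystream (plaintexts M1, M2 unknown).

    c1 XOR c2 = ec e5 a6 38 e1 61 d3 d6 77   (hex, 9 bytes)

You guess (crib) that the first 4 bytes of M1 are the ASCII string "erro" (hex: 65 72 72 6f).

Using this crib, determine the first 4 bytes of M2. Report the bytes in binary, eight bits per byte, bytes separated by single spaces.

10001001 10010111 11010100 01010111

Since c1 ⊕ c2 = M1 ⊕ M2, XORing with the guessed M1 bytes yields the corresponding M2 bytes: M2 = (c1 ⊕ c2) ⊕ M1.
ec ^ 65 = 89
e5 ^ 72 = 97
a6 ^ 72 = d4
38 ^ 6f = 57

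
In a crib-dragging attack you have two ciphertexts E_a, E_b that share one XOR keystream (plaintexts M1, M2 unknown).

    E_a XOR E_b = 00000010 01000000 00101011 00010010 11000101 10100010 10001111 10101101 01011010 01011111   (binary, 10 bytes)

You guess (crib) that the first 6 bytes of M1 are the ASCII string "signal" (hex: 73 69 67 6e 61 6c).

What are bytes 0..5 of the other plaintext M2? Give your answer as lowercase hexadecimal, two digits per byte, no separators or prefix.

Since E_a ⊕ E_b = M1 ⊕ M2, XORing with the guessed M1 bytes yields the corresponding M2 bytes: M2 = (E_a ⊕ E_b) ⊕ M1.
  2 XOR 115 = 113
 64 XOR 105 =  41
 43 XOR 103 =  76
 18 XOR 110 = 124
197 XOR  97 = 164
162 XOR 108 = 206

71294c7ca4ce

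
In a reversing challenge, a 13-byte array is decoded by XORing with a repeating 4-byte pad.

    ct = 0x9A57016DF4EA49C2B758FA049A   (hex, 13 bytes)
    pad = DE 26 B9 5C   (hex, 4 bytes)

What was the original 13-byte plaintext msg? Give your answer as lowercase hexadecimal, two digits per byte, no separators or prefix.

The 4-byte key repeats, so the effective keystream is de 26 b9 5c de 26 b9 5c de 26 b9 5c de.
byte 0: 9a ^ de = 44
byte 1: 57 ^ 26 = 71
byte 2: 01 ^ b9 = b8
byte 3: 6d ^ 5c = 31
byte 4: f4 ^ de = 2a
byte 5: ea ^ 26 = cc
byte 6: 49 ^ b9 = f0
byte 7: c2 ^ 5c = 9e
byte 8: b7 ^ de = 69
byte 9: 58 ^ 26 = 7e
byte 10: fa ^ b9 = 43
byte 11: 04 ^ 5c = 58
byte 12: 9a ^ de = 44

4471b8312accf09e697e435844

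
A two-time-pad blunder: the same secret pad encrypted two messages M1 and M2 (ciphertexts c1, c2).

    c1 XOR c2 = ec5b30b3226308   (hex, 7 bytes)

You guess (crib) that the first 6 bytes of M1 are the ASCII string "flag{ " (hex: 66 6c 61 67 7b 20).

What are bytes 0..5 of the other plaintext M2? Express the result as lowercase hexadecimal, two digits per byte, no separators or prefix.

Since c1 ⊕ c2 = M1 ⊕ M2, XORing with the guessed M1 bytes yields the corresponding M2 bytes: M2 = (c1 ⊕ c2) ⊕ M1.
byte 0: ec ^ 66 = 8a
byte 1: 5b ^ 6c = 37
byte 2: 30 ^ 61 = 51
byte 3: b3 ^ 67 = d4
byte 4: 22 ^ 7b = 59
byte 5: 63 ^ 20 = 43

8a3751d45943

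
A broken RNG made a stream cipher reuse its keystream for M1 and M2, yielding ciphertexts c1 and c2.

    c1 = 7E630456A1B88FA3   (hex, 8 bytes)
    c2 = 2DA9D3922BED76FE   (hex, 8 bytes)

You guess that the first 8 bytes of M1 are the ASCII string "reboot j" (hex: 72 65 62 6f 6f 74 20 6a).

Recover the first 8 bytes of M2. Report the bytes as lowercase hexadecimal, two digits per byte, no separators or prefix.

21afb5abe521d937

First, c1 ⊕ c2 = (M1 ⊕ K) ⊕ (M2 ⊕ K) = M1 ⊕ M2, so the key drops out. Then M2 = (M1 ⊕ M2) ⊕ M1 over the first 8 bytes.
byte 0: (7e ⊕ 2d) ⊕ 72 = 53 ⊕ 72 = 21
byte 1: (63 ⊕ a9) ⊕ 65 = ca ⊕ 65 = af
byte 2: (04 ⊕ d3) ⊕ 62 = d7 ⊕ 62 = b5
byte 3: (56 ⊕ 92) ⊕ 6f = c4 ⊕ 6f = ab
byte 4: (a1 ⊕ 2b) ⊕ 6f = 8a ⊕ 6f = e5
byte 5: (b8 ⊕ ed) ⊕ 74 = 55 ⊕ 74 = 21
byte 6: (8f ⊕ 76) ⊕ 20 = f9 ⊕ 20 = d9
byte 7: (a3 ⊕ fe) ⊕ 6a = 5d ⊕ 6a = 37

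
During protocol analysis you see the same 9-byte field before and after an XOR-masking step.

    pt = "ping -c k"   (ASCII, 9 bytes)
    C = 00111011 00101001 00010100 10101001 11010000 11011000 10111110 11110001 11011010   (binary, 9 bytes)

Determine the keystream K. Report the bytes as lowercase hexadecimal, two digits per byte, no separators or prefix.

Since C = pt ⊕ K, XORing both sides with pt gives K = pt ⊕ C.
112 xor  59 =  75
105 xor  41 =  64
110 xor  20 = 122
103 xor 169 = 206
 32 xor 208 = 240
 45 xor 216 = 245
 99 xor 190 = 221
 32 xor 241 = 209
107 xor 218 = 177

4b407acef0f5ddd1b1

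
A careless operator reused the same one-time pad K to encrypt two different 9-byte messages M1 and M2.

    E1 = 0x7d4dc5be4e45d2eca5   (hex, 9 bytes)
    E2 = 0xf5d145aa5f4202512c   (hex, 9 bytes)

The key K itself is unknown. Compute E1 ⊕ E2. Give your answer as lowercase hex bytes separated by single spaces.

E1 ⊕ E2 = (M1 ⊕ K) ⊕ (M2 ⊕ K) = M1 ⊕ M2 — the shared key cancels under XOR.
byte 0: 01111101 xor 11110101 = 10001000
byte 1: 01001101 xor 11010001 = 10011100
byte 2: 11000101 xor 01000101 = 10000000
byte 3: 10111110 xor 10101010 = 00010100
byte 4: 01001110 xor 01011111 = 00010001
byte 5: 01000101 xor 01000010 = 00000111
byte 6: 11010010 xor 00000010 = 11010000
byte 7: 11101100 xor 01010001 = 10111101
byte 8: 10100101 xor 00101100 = 10001001

88 9c 80 14 11 07 d0 bd 89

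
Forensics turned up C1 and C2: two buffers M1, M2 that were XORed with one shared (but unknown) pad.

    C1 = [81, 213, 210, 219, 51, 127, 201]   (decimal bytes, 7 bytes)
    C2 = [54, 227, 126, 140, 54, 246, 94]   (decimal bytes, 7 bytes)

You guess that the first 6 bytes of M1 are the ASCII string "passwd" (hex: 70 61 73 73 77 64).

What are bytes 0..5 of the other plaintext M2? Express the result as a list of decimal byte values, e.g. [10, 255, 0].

First, C1 ⊕ C2 = (M1 ⊕ K) ⊕ (M2 ⊕ K) = M1 ⊕ M2, so the key drops out. Then M2 = (M1 ⊕ M2) ⊕ M1 over the first 6 bytes.
byte 0: (51 XOR 36) XOR 70 = 67 XOR 70 = 17
byte 1: (d5 XOR e3) XOR 61 = 36 XOR 61 = 57
byte 2: (d2 XOR 7e) XOR 73 = ac XOR 73 = df
byte 3: (db XOR 8c) XOR 73 = 57 XOR 73 = 24
byte 4: (33 XOR 36) XOR 77 = 05 XOR 77 = 72
byte 5: (7f XOR f6) XOR 64 = 89 XOR 64 = ed

[23, 87, 223, 36, 114, 237]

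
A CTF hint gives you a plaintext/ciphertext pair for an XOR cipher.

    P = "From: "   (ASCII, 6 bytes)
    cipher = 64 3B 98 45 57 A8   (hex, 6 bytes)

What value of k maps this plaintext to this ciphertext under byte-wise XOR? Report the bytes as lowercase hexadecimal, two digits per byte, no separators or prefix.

2249f7286d88

Since cipher = P ⊕ k, XORing both sides with P gives k = P ⊕ cipher.
01000110 XOR 01100100 = 00100010
01110010 XOR 00111011 = 01001001
01101111 XOR 10011000 = 11110111
01101101 XOR 01000101 = 00101000
00111010 XOR 01010111 = 01101101
00100000 XOR 10101000 = 10001000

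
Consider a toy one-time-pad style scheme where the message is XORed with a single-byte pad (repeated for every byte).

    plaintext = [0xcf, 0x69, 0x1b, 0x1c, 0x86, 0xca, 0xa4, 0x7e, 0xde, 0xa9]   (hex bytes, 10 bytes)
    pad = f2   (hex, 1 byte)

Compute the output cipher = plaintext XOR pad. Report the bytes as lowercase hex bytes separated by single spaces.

3d 9b e9 ee 74 38 56 8c 2c 5b

The 1-byte key repeats, so the effective keystream is f2 f2 f2 f2 f2 f2 f2 f2 f2 f2.
byte 0: 207 XOR 242 =  61
byte 1: 105 XOR 242 = 155
byte 2:  27 XOR 242 = 233
byte 3:  28 XOR 242 = 238
byte 4: 134 XOR 242 = 116
byte 5: 202 XOR 242 =  56
byte 6: 164 XOR 242 =  86
byte 7: 126 XOR 242 = 140
byte 8: 222 XOR 242 =  44
byte 9: 169 XOR 242 =  91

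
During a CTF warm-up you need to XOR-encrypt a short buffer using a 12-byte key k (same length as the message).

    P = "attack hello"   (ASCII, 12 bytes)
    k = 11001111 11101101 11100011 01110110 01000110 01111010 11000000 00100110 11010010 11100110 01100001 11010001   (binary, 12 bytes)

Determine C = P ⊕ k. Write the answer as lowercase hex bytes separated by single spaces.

XOR is its own inverse, so applying the key byte-wise gives the result directly.
01100001 XOR 11001111 = 10101110
01110100 XOR 11101101 = 10011001
01110100 XOR 11100011 = 10010111
01100001 XOR 01110110 = 00010111
01100011 XOR 01000110 = 00100101
01101011 XOR 01111010 = 00010001
00100000 XOR 11000000 = 11100000
01101000 XOR 00100110 = 01001110
01100101 XOR 11010010 = 10110111
01101100 XOR 11100110 = 10001010
01101100 XOR 01100001 = 00001101
01101111 XOR 11010001 = 10111110

ae 99 97 17 25 11 e0 4e b7 8a 0d be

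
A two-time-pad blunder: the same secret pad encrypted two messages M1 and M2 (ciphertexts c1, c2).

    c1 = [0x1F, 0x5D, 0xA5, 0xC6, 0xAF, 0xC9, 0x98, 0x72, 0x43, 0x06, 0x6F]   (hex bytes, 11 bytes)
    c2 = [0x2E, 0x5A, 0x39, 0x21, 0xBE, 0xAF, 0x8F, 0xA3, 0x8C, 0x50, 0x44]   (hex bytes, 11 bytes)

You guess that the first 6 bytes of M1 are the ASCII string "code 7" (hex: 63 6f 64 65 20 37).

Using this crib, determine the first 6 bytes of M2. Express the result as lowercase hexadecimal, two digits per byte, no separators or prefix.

5268f8823151

First, c1 ⊕ c2 = (M1 ⊕ K) ⊕ (M2 ⊕ K) = M1 ⊕ M2, so the key drops out. Then M2 = (M1 ⊕ M2) ⊕ M1 over the first 6 bytes.
byte 0: (1f ^ 2e) ^ 63 = 31 ^ 63 = 52
byte 1: (5d ^ 5a) ^ 6f = 07 ^ 6f = 68
byte 2: (a5 ^ 39) ^ 64 = 9c ^ 64 = f8
byte 3: (c6 ^ 21) ^ 65 = e7 ^ 65 = 82
byte 4: (af ^ be) ^ 20 = 11 ^ 20 = 31
byte 5: (c9 ^ af) ^ 37 = 66 ^ 37 = 51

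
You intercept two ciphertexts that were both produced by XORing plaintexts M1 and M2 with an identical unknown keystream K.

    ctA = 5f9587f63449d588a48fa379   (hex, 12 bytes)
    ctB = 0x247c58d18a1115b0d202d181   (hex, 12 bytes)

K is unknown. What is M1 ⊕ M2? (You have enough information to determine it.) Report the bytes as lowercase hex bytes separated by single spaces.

ctA ⊕ ctB = (M1 ⊕ K) ⊕ (M2 ⊕ K) = M1 ⊕ M2 — the shared key cancels under XOR.
 95 ⊕  36 = 123
149 ⊕ 124 = 233
135 ⊕  88 = 223
246 ⊕ 209 =  39
 52 ⊕ 138 = 190
 73 ⊕  17 =  88
213 ⊕  21 = 192
136 ⊕ 176 =  56
164 ⊕ 210 = 118
143 ⊕   2 = 141
163 ⊕ 209 = 114
121 ⊕ 129 = 248

7b e9 df 27 be 58 c0 38 76 8d 72 f8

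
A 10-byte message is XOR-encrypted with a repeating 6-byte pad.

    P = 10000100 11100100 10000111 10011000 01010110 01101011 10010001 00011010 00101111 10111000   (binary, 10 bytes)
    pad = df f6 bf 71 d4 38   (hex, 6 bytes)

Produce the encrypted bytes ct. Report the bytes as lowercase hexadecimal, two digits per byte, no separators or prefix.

5b1238e982534eec90c9

The 6-byte key repeats, so the effective keystream is df f6 bf 71 d4 38 df f6 bf 71.
byte 0: 84 ⊕ df = 5b
byte 1: e4 ⊕ f6 = 12
byte 2: 87 ⊕ bf = 38
byte 3: 98 ⊕ 71 = e9
byte 4: 56 ⊕ d4 = 82
byte 5: 6b ⊕ 38 = 53
byte 6: 91 ⊕ df = 4e
byte 7: 1a ⊕ f6 = ec
byte 8: 2f ⊕ bf = 90
byte 9: b8 ⊕ 71 = c9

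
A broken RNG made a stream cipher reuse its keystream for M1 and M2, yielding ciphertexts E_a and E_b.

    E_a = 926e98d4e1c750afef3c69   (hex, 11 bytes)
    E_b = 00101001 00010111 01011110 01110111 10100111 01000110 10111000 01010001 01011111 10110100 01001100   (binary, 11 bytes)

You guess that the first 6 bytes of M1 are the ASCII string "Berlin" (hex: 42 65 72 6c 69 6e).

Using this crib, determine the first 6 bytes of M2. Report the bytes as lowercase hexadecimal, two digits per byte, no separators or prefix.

f91cb4cf2fef

First, E_a ⊕ E_b = (M1 ⊕ K) ⊕ (M2 ⊕ K) = M1 ⊕ M2, so the key drops out. Then M2 = (M1 ⊕ M2) ⊕ M1 over the first 6 bytes.
byte 0: (92 ^ 29) ^ 42 = bb ^ 42 = f9
byte 1: (6e ^ 17) ^ 65 = 79 ^ 65 = 1c
byte 2: (98 ^ 5e) ^ 72 = c6 ^ 72 = b4
byte 3: (d4 ^ 77) ^ 6c = a3 ^ 6c = cf
byte 4: (e1 ^ a7) ^ 69 = 46 ^ 69 = 2f
byte 5: (c7 ^ 46) ^ 6e = 81 ^ 6e = ef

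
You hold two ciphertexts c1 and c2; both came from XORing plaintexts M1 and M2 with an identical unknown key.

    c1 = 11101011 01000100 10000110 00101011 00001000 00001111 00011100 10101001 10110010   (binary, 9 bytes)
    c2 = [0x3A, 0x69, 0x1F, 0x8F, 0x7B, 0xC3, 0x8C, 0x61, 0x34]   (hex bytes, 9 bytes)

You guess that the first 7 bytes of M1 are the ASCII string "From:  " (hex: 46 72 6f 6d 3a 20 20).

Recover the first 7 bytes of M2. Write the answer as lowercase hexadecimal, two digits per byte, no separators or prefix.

975ff6c949ecb0

First, c1 ⊕ c2 = (M1 ⊕ K) ⊕ (M2 ⊕ K) = M1 ⊕ M2, so the key drops out. Then M2 = (M1 ⊕ M2) ⊕ M1 over the first 7 bytes.
byte 0: (eb xor 3a) xor 46 = d1 xor 46 = 97
byte 1: (44 xor 69) xor 72 = 2d xor 72 = 5f
byte 2: (86 xor 1f) xor 6f = 99 xor 6f = f6
byte 3: (2b xor 8f) xor 6d = a4 xor 6d = c9
byte 4: (08 xor 7b) xor 3a = 73 xor 3a = 49
byte 5: (0f xor c3) xor 20 = cc xor 20 = ec
byte 6: (1c xor 8c) xor 20 = 90 xor 20 = b0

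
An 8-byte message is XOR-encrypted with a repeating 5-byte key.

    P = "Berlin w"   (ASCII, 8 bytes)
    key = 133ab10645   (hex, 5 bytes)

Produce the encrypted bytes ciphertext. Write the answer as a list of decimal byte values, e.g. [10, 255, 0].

[81, 95, 195, 106, 44, 125, 26, 198]

The 5-byte key repeats, so the effective keystream is 13 3a b1 06 45 13 3a b1.
byte 0: 01000010 ^ 00010011 = 01010001
byte 1: 01100101 ^ 00111010 = 01011111
byte 2: 01110010 ^ 10110001 = 11000011
byte 3: 01101100 ^ 00000110 = 01101010
byte 4: 01101001 ^ 01000101 = 00101100
byte 5: 01101110 ^ 00010011 = 01111101
byte 6: 00100000 ^ 00111010 = 00011010
byte 7: 01110111 ^ 10110001 = 11000110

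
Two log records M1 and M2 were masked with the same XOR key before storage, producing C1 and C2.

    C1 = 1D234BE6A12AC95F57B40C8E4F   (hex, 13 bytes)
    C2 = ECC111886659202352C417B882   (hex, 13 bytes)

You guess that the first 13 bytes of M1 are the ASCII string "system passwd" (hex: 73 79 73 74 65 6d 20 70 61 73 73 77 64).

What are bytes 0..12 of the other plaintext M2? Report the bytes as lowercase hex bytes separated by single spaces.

82 9b 29 1a a2 1e c9 0c 64 03 68 41 a9

First, C1 ⊕ C2 = (M1 ⊕ K) ⊕ (M2 ⊕ K) = M1 ⊕ M2, so the key drops out. Then M2 = (M1 ⊕ M2) ⊕ M1 over the first 13 bytes.
byte 0: (1d xor ec) xor 73 = f1 xor 73 = 82
byte 1: (23 xor c1) xor 79 = e2 xor 79 = 9b
byte 2: (4b xor 11) xor 73 = 5a xor 73 = 29
byte 3: (e6 xor 88) xor 74 = 6e xor 74 = 1a
byte 4: (a1 xor 66) xor 65 = c7 xor 65 = a2
byte 5: (2a xor 59) xor 6d = 73 xor 6d = 1e
byte 6: (c9 xor 20) xor 20 = e9 xor 20 = c9
byte 7: (5f xor 23) xor 70 = 7c xor 70 = 0c
byte 8: (57 xor 52) xor 61 = 05 xor 61 = 64
byte 9: (b4 xor c4) xor 73 = 70 xor 73 = 03
byte 10: (0c xor 17) xor 73 = 1b xor 73 = 68
byte 11: (8e xor b8) xor 77 = 36 xor 77 = 41
byte 12: (4f xor 82) xor 64 = cd xor 64 = a9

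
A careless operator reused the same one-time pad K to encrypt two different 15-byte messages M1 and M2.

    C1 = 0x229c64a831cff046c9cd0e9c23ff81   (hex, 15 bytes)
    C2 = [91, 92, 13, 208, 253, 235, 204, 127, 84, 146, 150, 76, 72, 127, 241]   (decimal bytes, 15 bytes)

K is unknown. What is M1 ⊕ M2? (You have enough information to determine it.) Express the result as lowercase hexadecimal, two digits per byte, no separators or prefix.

79c06978cc243c399d5f98d06b8070

C1 ⊕ C2 = (M1 ⊕ K) ⊕ (M2 ⊕ K) = M1 ⊕ M2 — the shared key cancels under XOR.
byte 0: 22 XOR 5b = 79
byte 1: 9c XOR 5c = c0
byte 2: 64 XOR 0d = 69
byte 3: a8 XOR d0 = 78
byte 4: 31 XOR fd = cc
byte 5: cf XOR eb = 24
byte 6: f0 XOR cc = 3c
byte 7: 46 XOR 7f = 39
byte 8: c9 XOR 54 = 9d
byte 9: cd XOR 92 = 5f
byte 10: 0e XOR 96 = 98
byte 11: 9c XOR 4c = d0
byte 12: 23 XOR 48 = 6b
byte 13: ff XOR 7f = 80
byte 14: 81 XOR f1 = 70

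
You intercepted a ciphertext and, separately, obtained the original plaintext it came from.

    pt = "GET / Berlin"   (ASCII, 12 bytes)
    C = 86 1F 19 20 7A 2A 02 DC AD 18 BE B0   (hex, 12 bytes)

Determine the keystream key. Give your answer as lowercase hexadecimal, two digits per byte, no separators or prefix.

Since C = pt ⊕ key, XORing both sides with pt gives key = pt ⊕ C.
byte 0: 01000111 xor 10000110 = 11000001
byte 1: 01000101 xor 00011111 = 01011010
byte 2: 01010100 xor 00011001 = 01001101
byte 3: 00100000 xor 00100000 = 00000000
byte 4: 00101111 xor 01111010 = 01010101
byte 5: 00100000 xor 00101010 = 00001010
byte 6: 01000010 xor 00000010 = 01000000
byte 7: 01100101 xor 11011100 = 10111001
byte 8: 01110010 xor 10101101 = 11011111
byte 9: 01101100 xor 00011000 = 01110100
byte 10: 01101001 xor 10111110 = 11010111
byte 11: 01101110 xor 10110000 = 11011110

c15a4d00550a40b9df74d7de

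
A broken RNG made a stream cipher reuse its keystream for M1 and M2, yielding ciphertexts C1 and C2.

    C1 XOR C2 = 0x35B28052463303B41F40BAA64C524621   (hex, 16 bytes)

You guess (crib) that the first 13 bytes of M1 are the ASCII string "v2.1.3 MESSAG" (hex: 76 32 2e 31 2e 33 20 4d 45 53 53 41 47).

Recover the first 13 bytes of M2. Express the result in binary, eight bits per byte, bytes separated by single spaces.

01000011 10000000 10101110 01100011 01101000 00000000 00100011 11111001 01011010 00010011 11101001 11100111 00001011

Since C1 ⊕ C2 = M1 ⊕ M2, XORing with the guessed M1 bytes yields the corresponding M2 bytes: M2 = (C1 ⊕ C2) ⊕ M1.
35 ^ 76 = 43
b2 ^ 32 = 80
80 ^ 2e = ae
52 ^ 31 = 63
46 ^ 2e = 68
33 ^ 33 = 00
03 ^ 20 = 23
b4 ^ 4d = f9
1f ^ 45 = 5a
40 ^ 53 = 13
ba ^ 53 = e9
a6 ^ 41 = e7
4c ^ 47 = 0b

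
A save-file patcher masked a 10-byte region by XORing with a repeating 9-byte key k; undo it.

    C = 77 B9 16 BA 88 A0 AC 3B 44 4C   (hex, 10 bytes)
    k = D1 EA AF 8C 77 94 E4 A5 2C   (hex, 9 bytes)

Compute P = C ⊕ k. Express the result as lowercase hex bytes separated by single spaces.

a6 53 b9 36 ff 34 48 9e 68 9d

The 9-byte key repeats, so the effective keystream is d1 ea af 8c 77 94 e4 a5 2c d1.
byte 0: 01110111 ^ 11010001 = 10100110
byte 1: 10111001 ^ 11101010 = 01010011
byte 2: 00010110 ^ 10101111 = 10111001
byte 3: 10111010 ^ 10001100 = 00110110
byte 4: 10001000 ^ 01110111 = 11111111
byte 5: 10100000 ^ 10010100 = 00110100
byte 6: 10101100 ^ 11100100 = 01001000
byte 7: 00111011 ^ 10100101 = 10011110
byte 8: 01000100 ^ 00101100 = 01101000
byte 9: 01001100 ^ 11010001 = 10011101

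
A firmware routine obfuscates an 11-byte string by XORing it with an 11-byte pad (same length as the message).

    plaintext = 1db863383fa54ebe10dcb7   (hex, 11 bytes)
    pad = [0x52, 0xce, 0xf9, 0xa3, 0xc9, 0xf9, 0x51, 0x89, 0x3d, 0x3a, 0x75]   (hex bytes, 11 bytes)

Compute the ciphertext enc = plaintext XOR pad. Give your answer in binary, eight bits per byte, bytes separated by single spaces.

01001111 01110110 10011010 10011011 11110110 01011100 00011111 00110111 00101101 11100110 11000010

XOR is its own inverse, so applying the key byte-wise gives the result directly.
00011101 ^ 01010010 = 01001111
10111000 ^ 11001110 = 01110110
01100011 ^ 11111001 = 10011010
00111000 ^ 10100011 = 10011011
00111111 ^ 11001001 = 11110110
10100101 ^ 11111001 = 01011100
01001110 ^ 01010001 = 00011111
10111110 ^ 10001001 = 00110111
00010000 ^ 00111101 = 00101101
11011100 ^ 00111010 = 11100110
10110111 ^ 01110101 = 11000010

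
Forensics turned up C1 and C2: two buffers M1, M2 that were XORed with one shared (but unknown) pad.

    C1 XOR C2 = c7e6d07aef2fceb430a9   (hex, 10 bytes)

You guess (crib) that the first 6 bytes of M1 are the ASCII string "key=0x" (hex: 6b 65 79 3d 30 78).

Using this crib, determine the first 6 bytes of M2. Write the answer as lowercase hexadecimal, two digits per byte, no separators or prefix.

Since C1 ⊕ C2 = M1 ⊕ M2, XORing with the guessed M1 bytes yields the corresponding M2 bytes: M2 = (C1 ⊕ C2) ⊕ M1.
byte 0: 199 xor 107 = 172
byte 1: 230 xor 101 = 131
byte 2: 208 xor 121 = 169
byte 3: 122 xor  61 =  71
byte 4: 239 xor  48 = 223
byte 5:  47 xor 120 =  87

ac83a947df57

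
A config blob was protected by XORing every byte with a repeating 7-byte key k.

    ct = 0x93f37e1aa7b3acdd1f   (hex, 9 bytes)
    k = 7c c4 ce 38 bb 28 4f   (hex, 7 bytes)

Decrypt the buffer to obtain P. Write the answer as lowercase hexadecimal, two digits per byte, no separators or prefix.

ef37b0221c9be3a1db

The 7-byte key repeats, so the effective keystream is 7c c4 ce 38 bb 28 4f 7c c4.
byte 0: 147 ^ 124 = 239
byte 1: 243 ^ 196 =  55
byte 2: 126 ^ 206 = 176
byte 3:  26 ^  56 =  34
byte 4: 167 ^ 187 =  28
byte 5: 179 ^  40 = 155
byte 6: 172 ^  79 = 227
byte 7: 221 ^ 124 = 161
byte 8:  31 ^ 196 = 219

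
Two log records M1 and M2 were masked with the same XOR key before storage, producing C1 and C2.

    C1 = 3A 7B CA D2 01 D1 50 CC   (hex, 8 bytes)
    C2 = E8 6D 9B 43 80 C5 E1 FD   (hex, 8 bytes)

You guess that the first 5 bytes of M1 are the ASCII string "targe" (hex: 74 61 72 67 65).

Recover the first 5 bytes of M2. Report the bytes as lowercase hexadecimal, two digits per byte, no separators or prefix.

First, C1 ⊕ C2 = (M1 ⊕ K) ⊕ (M2 ⊕ K) = M1 ⊕ M2, so the key drops out. Then M2 = (M1 ⊕ M2) ⊕ M1 over the first 5 bytes.
byte 0: (3a XOR e8) XOR 74 = d2 XOR 74 = a6
byte 1: (7b XOR 6d) XOR 61 = 16 XOR 61 = 77
byte 2: (ca XOR 9b) XOR 72 = 51 XOR 72 = 23
byte 3: (d2 XOR 43) XOR 67 = 91 XOR 67 = f6
byte 4: (01 XOR 80) XOR 65 = 81 XOR 65 = e4

a67723f6e4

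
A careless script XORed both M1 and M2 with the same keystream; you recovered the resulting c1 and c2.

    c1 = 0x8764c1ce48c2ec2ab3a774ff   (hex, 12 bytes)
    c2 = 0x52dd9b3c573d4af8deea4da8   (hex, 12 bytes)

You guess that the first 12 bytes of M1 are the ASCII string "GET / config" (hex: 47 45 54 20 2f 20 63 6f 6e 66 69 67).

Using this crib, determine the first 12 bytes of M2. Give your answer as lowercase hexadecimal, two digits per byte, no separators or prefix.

92fc0ed230dfc5bd032b5030

First, c1 ⊕ c2 = (M1 ⊕ K) ⊕ (M2 ⊕ K) = M1 ⊕ M2, so the key drops out. Then M2 = (M1 ⊕ M2) ⊕ M1 over the first 12 bytes.
byte 0: (87 XOR 52) XOR 47 = d5 XOR 47 = 92
byte 1: (64 XOR dd) XOR 45 = b9 XOR 45 = fc
byte 2: (c1 XOR 9b) XOR 54 = 5a XOR 54 = 0e
byte 3: (ce XOR 3c) XOR 20 = f2 XOR 20 = d2
byte 4: (48 XOR 57) XOR 2f = 1f XOR 2f = 30
byte 5: (c2 XOR 3d) XOR 20 = ff XOR 20 = df
byte 6: (ec XOR 4a) XOR 63 = a6 XOR 63 = c5
byte 7: (2a XOR f8) XOR 6f = d2 XOR 6f = bd
byte 8: (b3 XOR de) XOR 6e = 6d XOR 6e = 03
byte 9: (a7 XOR ea) XOR 66 = 4d XOR 66 = 2b
byte 10: (74 XOR 4d) XOR 69 = 39 XOR 69 = 50
byte 11: (ff XOR a8) XOR 67 = 57 XOR 67 = 30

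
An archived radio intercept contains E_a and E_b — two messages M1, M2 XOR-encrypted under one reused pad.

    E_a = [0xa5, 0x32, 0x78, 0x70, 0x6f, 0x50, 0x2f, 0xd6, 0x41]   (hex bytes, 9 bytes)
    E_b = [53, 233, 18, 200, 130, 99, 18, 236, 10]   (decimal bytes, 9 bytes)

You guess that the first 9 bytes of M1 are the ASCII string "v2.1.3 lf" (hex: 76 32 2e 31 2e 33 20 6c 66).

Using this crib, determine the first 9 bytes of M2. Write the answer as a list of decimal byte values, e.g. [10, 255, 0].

First, E_a ⊕ E_b = (M1 ⊕ K) ⊕ (M2 ⊕ K) = M1 ⊕ M2, so the key drops out. Then M2 = (M1 ⊕ M2) ⊕ M1 over the first 9 bytes.
byte 0: (a5 xor 35) xor 76 = 90 xor 76 = e6
byte 1: (32 xor e9) xor 32 = db xor 32 = e9
byte 2: (78 xor 12) xor 2e = 6a xor 2e = 44
byte 3: (70 xor c8) xor 31 = b8 xor 31 = 89
byte 4: (6f xor 82) xor 2e = ed xor 2e = c3
byte 5: (50 xor 63) xor 33 = 33 xor 33 = 00
byte 6: (2f xor 12) xor 20 = 3d xor 20 = 1d
byte 7: (d6 xor ec) xor 6c = 3a xor 6c = 56
byte 8: (41 xor 0a) xor 66 = 4b xor 66 = 2d

[230, 233, 68, 137, 195, 0, 29, 86, 45]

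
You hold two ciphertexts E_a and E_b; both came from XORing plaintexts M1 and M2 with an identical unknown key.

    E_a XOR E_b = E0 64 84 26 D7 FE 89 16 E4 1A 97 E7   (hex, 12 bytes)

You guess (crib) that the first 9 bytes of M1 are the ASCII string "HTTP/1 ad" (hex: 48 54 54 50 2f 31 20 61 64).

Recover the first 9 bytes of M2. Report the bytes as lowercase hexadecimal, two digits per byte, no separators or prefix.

Since E_a ⊕ E_b = M1 ⊕ M2, XORing with the guessed M1 bytes yields the corresponding M2 bytes: M2 = (E_a ⊕ E_b) ⊕ M1.
byte 0: 11100000 xor 01001000 = 10101000
byte 1: 01100100 xor 01010100 = 00110000
byte 2: 10000100 xor 01010100 = 11010000
byte 3: 00100110 xor 01010000 = 01110110
byte 4: 11010111 xor 00101111 = 11111000
byte 5: 11111110 xor 00110001 = 11001111
byte 6: 10001001 xor 00100000 = 10101001
byte 7: 00010110 xor 01100001 = 01110111
byte 8: 11100100 xor 01100100 = 10000000

a830d076f8cfa97780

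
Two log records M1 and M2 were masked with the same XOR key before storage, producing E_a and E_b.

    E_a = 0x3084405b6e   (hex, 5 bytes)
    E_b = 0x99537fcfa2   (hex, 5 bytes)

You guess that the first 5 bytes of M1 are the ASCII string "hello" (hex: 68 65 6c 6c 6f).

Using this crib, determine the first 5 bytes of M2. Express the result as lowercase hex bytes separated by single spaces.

First, E_a ⊕ E_b = (M1 ⊕ K) ⊕ (M2 ⊕ K) = M1 ⊕ M2, so the key drops out. Then M2 = (M1 ⊕ M2) ⊕ M1 over the first 5 bytes.
byte 0: (30 ⊕ 99) ⊕ 68 = a9 ⊕ 68 = c1
byte 1: (84 ⊕ 53) ⊕ 65 = d7 ⊕ 65 = b2
byte 2: (40 ⊕ 7f) ⊕ 6c = 3f ⊕ 6c = 53
byte 3: (5b ⊕ cf) ⊕ 6c = 94 ⊕ 6c = f8
byte 4: (6e ⊕ a2) ⊕ 6f = cc ⊕ 6f = a3

c1 b2 53 f8 a3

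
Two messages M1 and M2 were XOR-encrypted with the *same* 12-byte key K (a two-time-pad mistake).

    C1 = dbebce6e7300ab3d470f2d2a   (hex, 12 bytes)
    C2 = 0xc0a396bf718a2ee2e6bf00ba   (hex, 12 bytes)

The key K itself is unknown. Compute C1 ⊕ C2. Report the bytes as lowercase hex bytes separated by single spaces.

C1 ⊕ C2 = (M1 ⊕ K) ⊕ (M2 ⊕ K) = M1 ⊕ M2 — the shared key cancels under XOR.
11011011 XOR 11000000 = 00011011
11101011 XOR 10100011 = 01001000
11001110 XOR 10010110 = 01011000
01101110 XOR 10111111 = 11010001
01110011 XOR 01110001 = 00000010
00000000 XOR 10001010 = 10001010
10101011 XOR 00101110 = 10000101
00111101 XOR 11100010 = 11011111
01000111 XOR 11100110 = 10100001
00001111 XOR 10111111 = 10110000
00101101 XOR 00000000 = 00101101
00101010 XOR 10111010 = 10010000

1b 48 58 d1 02 8a 85 df a1 b0 2d 90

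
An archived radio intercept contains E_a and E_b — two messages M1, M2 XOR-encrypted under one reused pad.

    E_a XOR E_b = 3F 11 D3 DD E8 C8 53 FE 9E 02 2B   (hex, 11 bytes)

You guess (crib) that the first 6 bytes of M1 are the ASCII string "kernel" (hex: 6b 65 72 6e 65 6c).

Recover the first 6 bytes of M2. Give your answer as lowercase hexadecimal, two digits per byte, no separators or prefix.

5474a1b38da4

Since E_a ⊕ E_b = M1 ⊕ M2, XORing with the guessed M1 bytes yields the corresponding M2 bytes: M2 = (E_a ⊕ E_b) ⊕ M1.
3f ⊕ 6b = 54
11 ⊕ 65 = 74
d3 ⊕ 72 = a1
dd ⊕ 6e = b3
e8 ⊕ 65 = 8d
c8 ⊕ 6c = a4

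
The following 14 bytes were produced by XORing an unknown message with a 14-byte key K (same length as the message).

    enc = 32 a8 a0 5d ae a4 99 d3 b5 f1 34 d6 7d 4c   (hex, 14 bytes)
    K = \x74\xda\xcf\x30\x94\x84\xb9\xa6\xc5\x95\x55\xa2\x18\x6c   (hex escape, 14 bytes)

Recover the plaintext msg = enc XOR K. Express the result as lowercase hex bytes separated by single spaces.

46 72 6f 6d 3a 20 20 75 70 64 61 74 65 20

XOR is its own inverse, so applying the key byte-wise gives the result directly.
32 XOR 74 = 46
a8 XOR da = 72
a0 XOR cf = 6f
5d XOR 30 = 6d
ae XOR 94 = 3a
a4 XOR 84 = 20
99 XOR b9 = 20
d3 XOR a6 = 75
b5 XOR c5 = 70
f1 XOR 95 = 64
34 XOR 55 = 61
d6 XOR a2 = 74
7d XOR 18 = 65
4c XOR 6c = 20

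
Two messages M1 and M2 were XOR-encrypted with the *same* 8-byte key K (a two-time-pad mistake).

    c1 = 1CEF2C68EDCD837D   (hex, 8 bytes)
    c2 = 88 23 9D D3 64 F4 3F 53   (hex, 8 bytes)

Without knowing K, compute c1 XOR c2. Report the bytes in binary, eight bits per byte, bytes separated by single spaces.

10010100 11001100 10110001 10111011 10001001 00111001 10111100 00101110

c1 ⊕ c2 = (M1 ⊕ K) ⊕ (M2 ⊕ K) = M1 ⊕ M2 — the shared key cancels under XOR.
1c ^ 88 = 94
ef ^ 23 = cc
2c ^ 9d = b1
68 ^ d3 = bb
ed ^ 64 = 89
cd ^ f4 = 39
83 ^ 3f = bc
7d ^ 53 = 2e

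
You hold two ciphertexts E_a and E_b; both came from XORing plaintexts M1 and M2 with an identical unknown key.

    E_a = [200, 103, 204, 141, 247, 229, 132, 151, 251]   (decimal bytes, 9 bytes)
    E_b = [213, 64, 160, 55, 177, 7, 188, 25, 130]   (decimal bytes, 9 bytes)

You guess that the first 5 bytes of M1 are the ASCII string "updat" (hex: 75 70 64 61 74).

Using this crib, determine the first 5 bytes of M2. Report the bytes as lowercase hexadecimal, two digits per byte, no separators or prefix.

685708db32

First, E_a ⊕ E_b = (M1 ⊕ K) ⊕ (M2 ⊕ K) = M1 ⊕ M2, so the key drops out. Then M2 = (M1 ⊕ M2) ⊕ M1 over the first 5 bytes.
byte 0: (c8 xor d5) xor 75 = 1d xor 75 = 68
byte 1: (67 xor 40) xor 70 = 27 xor 70 = 57
byte 2: (cc xor a0) xor 64 = 6c xor 64 = 08
byte 3: (8d xor 37) xor 61 = ba xor 61 = db
byte 4: (f7 xor b1) xor 74 = 46 xor 74 = 32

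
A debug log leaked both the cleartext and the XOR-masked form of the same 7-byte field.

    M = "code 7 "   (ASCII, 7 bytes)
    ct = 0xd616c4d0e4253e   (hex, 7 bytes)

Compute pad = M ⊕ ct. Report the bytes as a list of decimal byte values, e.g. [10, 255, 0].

[181, 121, 160, 181, 196, 18, 30]

Since ct = M ⊕ pad, XORing both sides with M gives pad = M ⊕ ct.
01100011 ⊕ 11010110 = 10110101
01101111 ⊕ 00010110 = 01111001
01100100 ⊕ 11000100 = 10100000
01100101 ⊕ 11010000 = 10110101
00100000 ⊕ 11100100 = 11000100
00110111 ⊕ 00100101 = 00010010
00100000 ⊕ 00111110 = 00011110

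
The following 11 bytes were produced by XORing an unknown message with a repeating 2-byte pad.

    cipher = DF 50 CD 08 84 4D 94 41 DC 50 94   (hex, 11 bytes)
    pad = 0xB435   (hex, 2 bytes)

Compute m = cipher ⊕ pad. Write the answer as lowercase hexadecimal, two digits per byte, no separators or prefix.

6b65793d30782074686520

The 2-byte key repeats, so the effective keystream is b4 35 b4 35 b4 35 b4 35 b4 35 b4.
byte 0: 11011111 xor 10110100 = 01101011
byte 1: 01010000 xor 00110101 = 01100101
byte 2: 11001101 xor 10110100 = 01111001
byte 3: 00001000 xor 00110101 = 00111101
byte 4: 10000100 xor 10110100 = 00110000
byte 5: 01001101 xor 00110101 = 01111000
byte 6: 10010100 xor 10110100 = 00100000
byte 7: 01000001 xor 00110101 = 01110100
byte 8: 11011100 xor 10110100 = 01101000
byte 9: 01010000 xor 00110101 = 01100101
byte 10: 10010100 xor 10110100 = 00100000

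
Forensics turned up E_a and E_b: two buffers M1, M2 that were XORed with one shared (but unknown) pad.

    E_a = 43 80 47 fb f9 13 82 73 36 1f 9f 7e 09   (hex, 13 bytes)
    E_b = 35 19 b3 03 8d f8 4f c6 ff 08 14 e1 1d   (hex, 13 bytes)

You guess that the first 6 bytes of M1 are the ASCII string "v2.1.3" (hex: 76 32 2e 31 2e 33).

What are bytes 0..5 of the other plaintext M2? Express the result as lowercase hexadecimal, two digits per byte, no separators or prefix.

First, E_a ⊕ E_b = (M1 ⊕ K) ⊕ (M2 ⊕ K) = M1 ⊕ M2, so the key drops out. Then M2 = (M1 ⊕ M2) ⊕ M1 over the first 6 bytes.
byte 0: (43 ^ 35) ^ 76 = 76 ^ 76 = 00
byte 1: (80 ^ 19) ^ 32 = 99 ^ 32 = ab
byte 2: (47 ^ b3) ^ 2e = f4 ^ 2e = da
byte 3: (fb ^ 03) ^ 31 = f8 ^ 31 = c9
byte 4: (f9 ^ 8d) ^ 2e = 74 ^ 2e = 5a
byte 5: (13 ^ f8) ^ 33 = eb ^ 33 = d8

00abdac95ad8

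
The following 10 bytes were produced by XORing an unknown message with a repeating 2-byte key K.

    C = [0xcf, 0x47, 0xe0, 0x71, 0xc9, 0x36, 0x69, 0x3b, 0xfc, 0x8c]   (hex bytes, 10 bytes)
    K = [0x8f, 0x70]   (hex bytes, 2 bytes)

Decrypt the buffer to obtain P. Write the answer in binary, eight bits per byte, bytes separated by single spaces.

The 2-byte key repeats, so the effective keystream is 8f 70 8f 70 8f 70 8f 70 8f 70.
byte 0: cf xor 8f = 40
byte 1: 47 xor 70 = 37
byte 2: e0 xor 8f = 6f
byte 3: 71 xor 70 = 01
byte 4: c9 xor 8f = 46
byte 5: 36 xor 70 = 46
byte 6: 69 xor 8f = e6
byte 7: 3b xor 70 = 4b
byte 8: fc xor 8f = 73
byte 9: 8c xor 70 = fc

01000000 00110111 01101111 00000001 01000110 01000110 11100110 01001011 01110011 11111100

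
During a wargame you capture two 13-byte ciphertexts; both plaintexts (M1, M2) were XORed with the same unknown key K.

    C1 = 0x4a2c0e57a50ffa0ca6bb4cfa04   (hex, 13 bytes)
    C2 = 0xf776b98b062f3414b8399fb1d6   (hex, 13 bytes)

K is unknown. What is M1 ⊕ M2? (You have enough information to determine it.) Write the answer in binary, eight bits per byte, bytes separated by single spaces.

10111101 01011010 10110111 11011100 10100011 00100000 11001110 00011000 00011110 10000010 11010011 01001011 11010010

C1 ⊕ C2 = (M1 ⊕ K) ⊕ (M2 ⊕ K) = M1 ⊕ M2 — the shared key cancels under XOR.
byte 0: 4a ⊕ f7 = bd
byte 1: 2c ⊕ 76 = 5a
byte 2: 0e ⊕ b9 = b7
byte 3: 57 ⊕ 8b = dc
byte 4: a5 ⊕ 06 = a3
byte 5: 0f ⊕ 2f = 20
byte 6: fa ⊕ 34 = ce
byte 7: 0c ⊕ 14 = 18
byte 8: a6 ⊕ b8 = 1e
byte 9: bb ⊕ 39 = 82
byte 10: 4c ⊕ 9f = d3
byte 11: fa ⊕ b1 = 4b
byte 12: 04 ⊕ d6 = d2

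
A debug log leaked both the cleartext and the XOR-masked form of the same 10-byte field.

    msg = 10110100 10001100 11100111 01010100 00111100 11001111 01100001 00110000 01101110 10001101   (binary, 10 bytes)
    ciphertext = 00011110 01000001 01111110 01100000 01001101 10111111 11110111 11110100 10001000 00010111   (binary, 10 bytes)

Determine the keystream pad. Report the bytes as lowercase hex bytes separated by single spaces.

aa cd 99 34 71 70 96 c4 e6 9a

Since ciphertext = msg ⊕ pad, XORing both sides with msg gives pad = msg ⊕ ciphertext.
10110100 xor 00011110 = 10101010
10001100 xor 01000001 = 11001101
11100111 xor 01111110 = 10011001
01010100 xor 01100000 = 00110100
00111100 xor 01001101 = 01110001
11001111 xor 10111111 = 01110000
01100001 xor 11110111 = 10010110
00110000 xor 11110100 = 11000100
01101110 xor 10001000 = 11100110
10001101 xor 00010111 = 10011010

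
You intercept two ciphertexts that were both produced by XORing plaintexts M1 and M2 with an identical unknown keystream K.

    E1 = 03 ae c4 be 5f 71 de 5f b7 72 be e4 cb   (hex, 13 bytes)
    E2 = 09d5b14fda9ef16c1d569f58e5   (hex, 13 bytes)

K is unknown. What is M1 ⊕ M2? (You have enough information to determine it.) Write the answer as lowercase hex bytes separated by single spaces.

E1 ⊕ E2 = (M1 ⊕ K) ⊕ (M2 ⊕ K) = M1 ⊕ M2 — the shared key cancels under XOR.
03 ^ 09 = 0a
ae ^ d5 = 7b
c4 ^ b1 = 75
be ^ 4f = f1
5f ^ da = 85
71 ^ 9e = ef
de ^ f1 = 2f
5f ^ 6c = 33
b7 ^ 1d = aa
72 ^ 56 = 24
be ^ 9f = 21
e4 ^ 58 = bc
cb ^ e5 = 2e

0a 7b 75 f1 85 ef 2f 33 aa 24 21 bc 2e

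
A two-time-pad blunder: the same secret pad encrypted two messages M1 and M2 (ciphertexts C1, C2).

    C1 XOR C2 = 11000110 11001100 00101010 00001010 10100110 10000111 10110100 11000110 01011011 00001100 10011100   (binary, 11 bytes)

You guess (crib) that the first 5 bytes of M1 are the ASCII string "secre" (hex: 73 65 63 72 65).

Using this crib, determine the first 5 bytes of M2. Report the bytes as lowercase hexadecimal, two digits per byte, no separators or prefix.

Since C1 ⊕ C2 = M1 ⊕ M2, XORing with the guessed M1 bytes yields the corresponding M2 bytes: M2 = (C1 ⊕ C2) ⊕ M1.
byte 0: c6 ⊕ 73 = b5
byte 1: cc ⊕ 65 = a9
byte 2: 2a ⊕ 63 = 49
byte 3: 0a ⊕ 72 = 78
byte 4: a6 ⊕ 65 = c3

b5a94978c3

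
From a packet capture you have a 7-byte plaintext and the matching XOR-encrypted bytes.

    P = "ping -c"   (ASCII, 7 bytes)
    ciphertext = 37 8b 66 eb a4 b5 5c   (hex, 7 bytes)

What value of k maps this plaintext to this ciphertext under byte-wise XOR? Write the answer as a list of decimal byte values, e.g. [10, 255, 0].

[71, 226, 8, 140, 132, 152, 63]

Since ciphertext = P ⊕ k, XORing both sides with P gives k = P ⊕ ciphertext.
byte 0: 70 xor 37 = 47
byte 1: 69 xor 8b = e2
byte 2: 6e xor 66 = 08
byte 3: 67 xor eb = 8c
byte 4: 20 xor a4 = 84
byte 5: 2d xor b5 = 98
byte 6: 63 xor 5c = 3f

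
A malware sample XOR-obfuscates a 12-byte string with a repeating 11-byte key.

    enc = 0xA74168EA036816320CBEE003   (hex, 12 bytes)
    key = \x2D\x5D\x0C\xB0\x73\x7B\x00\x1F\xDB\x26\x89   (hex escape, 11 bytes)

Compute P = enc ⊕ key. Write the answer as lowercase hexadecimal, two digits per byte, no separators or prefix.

The 11-byte key repeats, so the effective keystream is 2d 5d 0c b0 73 7b 00 1f db 26 89 2d.
byte 0: a7 xor 2d = 8a
byte 1: 41 xor 5d = 1c
byte 2: 68 xor 0c = 64
byte 3: ea xor b0 = 5a
byte 4: 03 xor 73 = 70
byte 5: 68 xor 7b = 13
byte 6: 16 xor 00 = 16
byte 7: 32 xor 1f = 2d
byte 8: 0c xor db = d7
byte 9: be xor 26 = 98
byte 10: e0 xor 89 = 69
byte 11: 03 xor 2d = 2e

8a1c645a7013162dd798692e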